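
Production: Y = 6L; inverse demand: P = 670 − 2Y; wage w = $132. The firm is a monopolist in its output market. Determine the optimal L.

L* = 27

Marginal revenue from the inverse demand is MR = 670 − 4Y.
The marginal product is MP_L = 6.
A monopolist hires until marginal revenue product equals the wage: MR·MP_L = w.
(670 − 24L)·6 = 132, so L = 27.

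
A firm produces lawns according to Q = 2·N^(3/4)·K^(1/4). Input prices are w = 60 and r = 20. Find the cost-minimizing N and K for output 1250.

N* = 625, K* = 625

Cost minimization requires the marginal rate of technical substitution to equal the input-price ratio: MP_N/MP_K = w/r.
Here MP_N/MP_K = (3/4)·(K/N)/(1/4) = 3·(K/N). Setting this equal to 60/20 = 3 gives K = N.
Substituting into Q = 1250: 2·N^(3/4)·(N)^(1/4) = 1250.
Solving, N = 625 and K = 625.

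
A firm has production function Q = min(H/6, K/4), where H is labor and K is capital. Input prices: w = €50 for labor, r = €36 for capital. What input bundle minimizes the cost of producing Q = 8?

With a fixed-proportions technology, the cost-minimizing bundle uses no slack in either input: H/6 = K/4 = Q.
So H = 6·8 = 48 and K = 4·8 = 32.

H* = 48, K* = 32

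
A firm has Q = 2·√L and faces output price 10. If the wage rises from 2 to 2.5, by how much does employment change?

From P·MP_L = w with MP_L = L^(-1/2), the labor demand is L(w) = (10/w)^(2).
At w = 2: L = 25. At w = 2.5: L = 16.
ΔL = 16 − 25 = -9.

ΔL = -9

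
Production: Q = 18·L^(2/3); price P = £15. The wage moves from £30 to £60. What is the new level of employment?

From P·MP_L = w with MP_L = 12·L^(-1/3), the labor demand is L(w) = (180/w)^(3).
At w = 30: L = 216. At w = 60: L = 27.

L* = 27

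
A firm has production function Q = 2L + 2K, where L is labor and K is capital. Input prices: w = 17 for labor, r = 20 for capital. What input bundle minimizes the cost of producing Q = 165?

The inputs are perfect substitutes, so the firm uses whichever has the lower cost per unit of output.
Cost per unit of output via L is w/2 = 8.5; via K it is r/2 = 10. L is cheaper.
Producing Q = 165 with L alone: L = 82.5, K = 0.

L* = 82.5, K* = 0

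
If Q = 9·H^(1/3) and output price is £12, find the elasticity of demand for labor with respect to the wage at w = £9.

ε = -1.5

MP_H = (1/3)·9·H^(-2/3), so P·MP_H = w gives 36·H^(-2/3) = w.
Solving, H(w) = (36/w)^(3/2). This is a constant-elasticity form: H ∝ w^(−3/2), so ε = −3/2.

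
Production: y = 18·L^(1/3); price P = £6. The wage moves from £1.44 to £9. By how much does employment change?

From P·MP_L = w with MP_L = 6·L^(-2/3), the labor demand is L(w) = (36/w)^(3/2).
At w = 1.44: L = 125. At w = 9: L = 8.
ΔL = 8 − 125 = -117.

ΔL = -117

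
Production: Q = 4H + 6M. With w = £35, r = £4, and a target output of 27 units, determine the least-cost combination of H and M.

H* = 0, M* = 4.5

The inputs are perfect substitutes, so the firm uses whichever has the lower cost per unit of output.
Cost per unit of output via H is w/4 = 8.75; via M it is r/6 = 2/3. M is cheaper.
Producing Q = 27 with M alone: H = 0, M = 4.5.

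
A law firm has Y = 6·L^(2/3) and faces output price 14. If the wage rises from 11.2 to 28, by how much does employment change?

ΔL = -117

From P·MP_L = w with MP_L = 4·L^(-1/3), the labor demand is L(w) = (56/w)^(3).
At w = 11.2: L = 125. At w = 28: L = 8.
ΔL = 8 − 125 = -117.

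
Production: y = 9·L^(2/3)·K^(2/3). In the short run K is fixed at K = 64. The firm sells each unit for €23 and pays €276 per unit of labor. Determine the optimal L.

L* = 512

With K = 64, MP_L = (2/3)·9·L^(-1/3)·64^(2/3) = 96·L^(-1/3).
Profit maximization for a price taker requires P·MP_L = w: 23·96·L^(-1/3) = 276.
So L^(-1/3) = 0.125, which gives L = 512.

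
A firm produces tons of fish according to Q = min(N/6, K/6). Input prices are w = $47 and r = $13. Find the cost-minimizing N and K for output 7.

With a fixed-proportions technology, the cost-minimizing bundle uses no slack in either input: N/6 = K/6 = Q.
So N = 6·7 = 42 and K = 6·7 = 42.

N* = 42, K* = 42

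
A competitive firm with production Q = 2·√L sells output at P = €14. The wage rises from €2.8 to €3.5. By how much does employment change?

From P·MP_L = w with MP_L = L^(-1/2), the labor demand is L(w) = (14/w)^(2).
At w = 2.8: L = 25. At w = 3.5: L = 16.
ΔL = 16 − 25 = -9.

ΔL = -9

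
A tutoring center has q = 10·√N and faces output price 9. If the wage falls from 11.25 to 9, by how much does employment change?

ΔN = 9

From P·MP_N = w with MP_N = 5·N^(-1/2), the labor demand is N(w) = (45/w)^(2).
At w = 11.25: N = 16. At w = 9: N = 25.
ΔN = 25 − 16 = 9.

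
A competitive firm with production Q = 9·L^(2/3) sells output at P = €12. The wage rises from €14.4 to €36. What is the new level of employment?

From P·MP_L = w with MP_L = 6·L^(-1/3), the labor demand is L(w) = (72/w)^(3).
At w = 14.4: L = 125. At w = 36: L = 8.

L* = 8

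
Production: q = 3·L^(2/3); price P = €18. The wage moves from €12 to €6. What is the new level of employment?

From P·MP_L = w with MP_L = 2·L^(-1/3), the labor demand is L(w) = (36/w)^(3).
At w = 12: L = 27. At w = 6: L = 216.

L* = 216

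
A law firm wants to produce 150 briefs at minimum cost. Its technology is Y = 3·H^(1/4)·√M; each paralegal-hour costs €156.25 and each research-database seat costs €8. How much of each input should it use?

Cost minimization requires the marginal rate of technical substitution to equal the input-price ratio: MP_H/MP_M = w/r.
Here MP_H/MP_M = (1/4)·(M/H)/(1/2) = 0.5·(M/H). Setting this equal to 156.25/8 = 19.53125 gives M = 39.0625H.
Substituting into Y = 150: 3·H^(1/4)·(39.0625H)^(1/2) = 150.
Solving, H = 16 and M = 625.

H* = 16, M* = 625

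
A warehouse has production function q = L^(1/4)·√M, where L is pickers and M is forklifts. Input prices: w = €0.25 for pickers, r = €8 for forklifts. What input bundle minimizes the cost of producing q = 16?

L* = 256, M* = 16

Cost minimization requires the marginal rate of technical substitution to equal the input-price ratio: MP_L/MP_M = w/r.
Here MP_L/MP_M = (1/4)·(M/L)/(1/2) = 0.5·(M/L). Setting this equal to 0.25/8 = 0.03125 gives M = 0.0625L.
Substituting into q = 16: L^(1/4)·(0.0625L)^(1/2) = 16.
Solving, L = 256 and M = 16.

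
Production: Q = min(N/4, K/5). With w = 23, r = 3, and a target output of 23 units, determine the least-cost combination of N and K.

N* = 92, K* = 115

With a fixed-proportions technology, the cost-minimizing bundle uses no slack in either input: N/4 = K/5 = Q.
So N = 4·23 = 92 and K = 5·23 = 115.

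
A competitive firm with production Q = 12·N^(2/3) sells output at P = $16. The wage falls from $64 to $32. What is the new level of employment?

N* = 64

From P·MP_N = w with MP_N = 8·N^(-1/3), the labor demand is N(w) = (128/w)^(3).
At w = 64: N = 8. At w = 32: N = 64.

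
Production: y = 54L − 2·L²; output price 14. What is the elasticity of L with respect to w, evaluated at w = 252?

From P·MP_L = w with MP_L = 54 − 4L, labor demand is L(w) = (54 − w/14)/4.
dL/dw = −1/(56) = -1/56.
At w = 252, L = 9, so ε = (dL/dw)·(w/L) = (-1/56)·(252/9) = -0.5.

ε = -0.5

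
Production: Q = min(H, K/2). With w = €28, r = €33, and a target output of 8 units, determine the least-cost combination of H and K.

With a fixed-proportions technology, the cost-minimizing bundle uses no slack in either input: H = K/2 = Q.
So H = 8 and K = 2·8 = 16.

H* = 8, K* = 16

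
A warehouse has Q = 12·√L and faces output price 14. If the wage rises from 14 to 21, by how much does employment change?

From P·MP_L = w with MP_L = 6·L^(-1/2), the labor demand is L(w) = (84/w)^(2).
At w = 14: L = 36. At w = 21: L = 16.
ΔL = 16 − 36 = -20.

ΔL = -20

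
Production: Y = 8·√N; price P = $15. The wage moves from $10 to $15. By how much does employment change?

From P·MP_N = w with MP_N = 4·N^(-1/2), the labor demand is N(w) = (60/w)^(2).
At w = 10: N = 36. At w = 15: N = 16.
ΔN = 16 − 36 = -20.

ΔN = -20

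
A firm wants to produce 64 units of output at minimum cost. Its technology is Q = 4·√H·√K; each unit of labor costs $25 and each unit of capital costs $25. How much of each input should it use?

Cost minimization requires the marginal rate of technical substitution to equal the input-price ratio: MP_H/MP_K = w/r.
Here MP_H/MP_K = (1/2)·(K/H)/(1/2) = (K/H). Setting this equal to 25/25 = 1 gives K = H.
Substituting into Q = 64: 4·H^(1/2)·(H)^(1/2) = 64.
Solving, H = 16 and K = 16.

H* = 16, K* = 16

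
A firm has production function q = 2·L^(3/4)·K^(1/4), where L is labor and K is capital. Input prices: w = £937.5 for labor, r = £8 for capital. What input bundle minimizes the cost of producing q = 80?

L* = 16, K* = 625

Cost minimization requires the marginal rate of technical substitution to equal the input-price ratio: MP_L/MP_K = w/r.
Here MP_L/MP_K = (3/4)·(K/L)/(1/4) = 3·(K/L). Setting this equal to 937.5/8 = 117.1875 gives K = 39.0625L.
Substituting into q = 80: 2·L^(3/4)·(39.0625L)^(1/4) = 80.
Solving, L = 16 and K = 625.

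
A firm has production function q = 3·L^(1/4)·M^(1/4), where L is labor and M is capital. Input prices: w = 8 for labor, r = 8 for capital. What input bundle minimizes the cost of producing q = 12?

L* = 16, M* = 16

Cost minimization requires the marginal rate of technical substitution to equal the input-price ratio: MP_L/MP_M = w/r.
Here MP_L/MP_M = (1/4)·(M/L)/(1/4) = (M/L). Setting this equal to 8/8 = 1 gives M = L.
Substituting into q = 12: 3·L^(1/4)·(L)^(1/4) = 12.
Solving, L = 16 and M = 16.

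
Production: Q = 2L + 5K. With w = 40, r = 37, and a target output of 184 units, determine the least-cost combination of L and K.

L* = 0, K* = 36.8

The inputs are perfect substitutes, so the firm uses whichever has the lower cost per unit of output.
Cost per unit of output via L is w/2 = 20; via K it is r/5 = 7.4. K is cheaper.
Producing Q = 184 with K alone: L = 0, K = 36.8.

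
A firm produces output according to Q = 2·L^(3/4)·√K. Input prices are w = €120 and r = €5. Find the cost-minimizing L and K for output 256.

Cost minimization requires the marginal rate of technical substitution to equal the input-price ratio: MP_L/MP_K = w/r.
Here MP_L/MP_K = (3/4)·(K/L)/(1/2) = 1.5·(K/L). Setting this equal to 120/5 = 24 gives K = 16L.
Substituting into Q = 256: 2·L^(3/4)·(16L)^(1/2) = 256.
Solving, L = 16 and K = 256.

L* = 16, K* = 256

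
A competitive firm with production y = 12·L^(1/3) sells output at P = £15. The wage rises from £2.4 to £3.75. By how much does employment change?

From P·MP_L = w with MP_L = 4·L^(-2/3), the labor demand is L(w) = (60/w)^(3/2).
At w = 2.4: L = 125. At w = 3.75: L = 64.
ΔL = 64 − 125 = -61.

ΔL = -61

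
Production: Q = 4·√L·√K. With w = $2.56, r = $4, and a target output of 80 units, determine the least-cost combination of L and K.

Cost minimization requires the marginal rate of technical substitution to equal the input-price ratio: MP_L/MP_K = w/r.
Here MP_L/MP_K = (1/2)·(K/L)/(1/2) = (K/L). Setting this equal to 2.56/4 = 0.64 gives K = 0.64L.
Substituting into Q = 80: 4·L^(1/2)·(0.64L)^(1/2) = 80.
Solving, L = 25 and K = 16.

L* = 25, K* = 16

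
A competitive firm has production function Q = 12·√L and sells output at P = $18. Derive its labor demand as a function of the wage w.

MP_L = (1/2)·12·L^(-1/2) = 6·L^(-1/2).
Setting P·MP_L = w: 108·L^(-1/2) = w.
Solving for L: L^(-1/2) = w/108, so L = (108/w)^(2).

L(w) = 11664/w²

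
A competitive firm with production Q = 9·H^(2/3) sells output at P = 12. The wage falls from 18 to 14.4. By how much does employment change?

From P·MP_H = w with MP_H = 6·H^(-1/3), the labor demand is H(w) = (72/w)^(3).
At w = 18: H = 64. At w = 14.4: H = 125.
ΔH = 125 − 64 = 61.

ΔH = 61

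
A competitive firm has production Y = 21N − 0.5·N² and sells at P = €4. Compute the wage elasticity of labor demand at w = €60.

From P·MP_N = w with MP_N = 21 − N, labor demand is N(w) = 21 − w/4.
dN/dw = −1/(4) = -0.25.
At w = 60, N = 6, so ε = (dN/dw)·(w/N) = (-0.25)·(60/6) = -2.5.

ε = -2.5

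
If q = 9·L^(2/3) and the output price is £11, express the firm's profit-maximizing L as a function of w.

L(w) = 287496/w³

MP_L = (2/3)·9·L^(-1/3) = 6·L^(-1/3).
Setting P·MP_L = w: 66·L^(-1/3) = w.
Solving for L: L^(-1/3) = w/66, so L = (66/w)^(3).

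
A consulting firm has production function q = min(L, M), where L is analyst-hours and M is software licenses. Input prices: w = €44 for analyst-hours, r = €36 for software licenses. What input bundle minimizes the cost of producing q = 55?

L* = 55, M* = 55

With a fixed-proportions technology, the cost-minimizing bundle uses no slack in either input: L = M = q.
So L = 55 and M = 55.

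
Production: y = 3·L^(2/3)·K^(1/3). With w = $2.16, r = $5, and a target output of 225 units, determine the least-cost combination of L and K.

Cost minimization requires the marginal rate of technical substitution to equal the input-price ratio: MP_L/MP_K = w/r.
Here MP_L/MP_K = (2/3)·(K/L)/(1/3) = 2·(K/L). Setting this equal to 2.16/5 = 0.432 gives K = 0.216L.
Substituting into y = 225: 3·L^(2/3)·(0.216L)^(1/3) = 225.
Solving, L = 125 and K = 27.

L* = 125, K* = 27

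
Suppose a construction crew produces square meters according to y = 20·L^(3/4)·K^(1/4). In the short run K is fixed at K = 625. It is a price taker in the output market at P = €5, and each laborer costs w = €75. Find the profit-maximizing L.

L* = 625

With K = 625, MP_L = (3/4)·20·L^(-1/4)·625^(1/4) = 75·L^(-1/4).
Profit maximization for a price taker requires P·MP_L = w: 5·75·L^(-1/4) = 75.
So L^(-1/4) = 0.2, which gives L = 625.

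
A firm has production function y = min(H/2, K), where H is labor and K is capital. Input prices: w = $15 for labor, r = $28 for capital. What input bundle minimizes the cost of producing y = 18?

With a fixed-proportions technology, the cost-minimizing bundle uses no slack in either input: H/2 = K = y.
So H = 2·18 = 36 and K = 18.

H* = 36, K* = 18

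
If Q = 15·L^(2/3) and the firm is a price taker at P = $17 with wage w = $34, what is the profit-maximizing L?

MP_L = (2/3)·15·L^(-1/3) = 10·L^(-1/3).
Profit maximization for a price taker requires P·MP_L = w: 17·10·L^(-1/3) = 34.
So L^(-1/3) = 0.2, which gives L = 125.

L* = 125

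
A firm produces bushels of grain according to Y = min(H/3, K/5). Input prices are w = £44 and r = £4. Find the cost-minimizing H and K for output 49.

H* = 147, K* = 245

With a fixed-proportions technology, the cost-minimizing bundle uses no slack in either input: H/3 = K/5 = Y.
So H = 3·49 = 147 and K = 5·49 = 245.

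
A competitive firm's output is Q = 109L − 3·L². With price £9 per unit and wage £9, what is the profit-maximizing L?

The marginal product of L is MP_L = 109 − 6L.
A price-taking firm hires until the value of the marginal product equals the wage: P·MP_L = w, so 9·(109 − 6L) = 9.
Then 109 − 6L = 1, giving L = 18.

L* = 18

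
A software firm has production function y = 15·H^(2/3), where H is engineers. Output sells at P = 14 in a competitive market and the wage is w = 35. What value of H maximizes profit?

MP_H = (2/3)·15·H^(-1/3) = 10·H^(-1/3).
Profit maximization for a price taker requires P·MP_H = w: 14·10·H^(-1/3) = 35.
So H^(-1/3) = 0.25, which gives H = 64.

H* = 64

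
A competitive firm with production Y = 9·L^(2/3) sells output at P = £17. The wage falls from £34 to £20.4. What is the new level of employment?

L* = 125

From P·MP_L = w with MP_L = 6·L^(-1/3), the labor demand is L(w) = (102/w)^(3).
At w = 34: L = 27. At w = 20.4: L = 125.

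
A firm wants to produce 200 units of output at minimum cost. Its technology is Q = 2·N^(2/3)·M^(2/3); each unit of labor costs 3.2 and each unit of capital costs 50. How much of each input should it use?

N* = 125, M* = 8

Cost minimization requires the marginal rate of technical substitution to equal the input-price ratio: MP_N/MP_M = w/r.
Here MP_N/MP_M = (2/3)·(M/N)/(2/3) = (M/N). Setting this equal to 3.2/50 = 0.064 gives M = 0.064N.
Substituting into Q = 200: 2·N^(2/3)·(0.064N)^(2/3) = 200.
Solving, N = 125 and M = 8.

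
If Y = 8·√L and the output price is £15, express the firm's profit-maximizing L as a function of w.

MP_L = (1/2)·8·L^(-1/2) = 4·L^(-1/2).
Setting P·MP_L = w: 60·L^(-1/2) = w.
Solving for L: L^(-1/2) = w/60, so L = (60/w)^(2).

L(w) = 3600/w²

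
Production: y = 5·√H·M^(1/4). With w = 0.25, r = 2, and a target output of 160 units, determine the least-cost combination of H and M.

Cost minimization requires the marginal rate of technical substitution to equal the input-price ratio: MP_H/MP_M = w/r.
Here MP_H/MP_M = (1/2)·(M/H)/(1/4) = 2·(M/H). Setting this equal to 0.25/2 = 0.125 gives M = 0.0625H.
Substituting into y = 160: 5·H^(1/2)·(0.0625H)^(1/4) = 160.
Solving, H = 256 and M = 16.

H* = 256, M* = 16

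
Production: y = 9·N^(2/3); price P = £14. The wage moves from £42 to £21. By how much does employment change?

ΔN = 56

From P·MP_N = w with MP_N = 6·N^(-1/3), the labor demand is N(w) = (84/w)^(3).
At w = 42: N = 8. At w = 21: N = 64.
ΔN = 64 − 8 = 56.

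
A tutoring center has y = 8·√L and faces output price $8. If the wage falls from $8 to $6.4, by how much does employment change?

ΔL = 9

From P·MP_L = w with MP_L = 4·L^(-1/2), the labor demand is L(w) = (32/w)^(2).
At w = 8: L = 16. At w = 6.4: L = 25.
ΔL = 25 − 16 = 9.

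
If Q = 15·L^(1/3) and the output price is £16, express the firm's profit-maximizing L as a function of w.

MP_L = (1/3)·15·L^(-2/3) = 5·L^(-2/3).
Setting P·MP_L = w: 80·L^(-2/3) = w.
Solving for L: L^(-2/3) = w/80, so L = (80/w)^(3/2).

L(w) = (80/w)^(3/2)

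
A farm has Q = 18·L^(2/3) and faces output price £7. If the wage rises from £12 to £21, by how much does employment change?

From P·MP_L = w with MP_L = 12·L^(-1/3), the labor demand is L(w) = (84/w)^(3).
At w = 12: L = 343. At w = 21: L = 64.
ΔL = 64 − 343 = -279.

ΔL = -279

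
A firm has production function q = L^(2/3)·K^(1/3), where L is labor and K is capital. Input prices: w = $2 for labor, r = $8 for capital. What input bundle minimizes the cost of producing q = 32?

Cost minimization requires the marginal rate of technical substitution to equal the input-price ratio: MP_L/MP_K = w/r.
Here MP_L/MP_K = (2/3)·(K/L)/(1/3) = 2·(K/L). Setting this equal to 2/8 = 0.25 gives K = 0.125L.
Substituting into q = 32: L^(2/3)·(0.125L)^(1/3) = 32.
Solving, L = 64 and K = 8.

L* = 64, K* = 8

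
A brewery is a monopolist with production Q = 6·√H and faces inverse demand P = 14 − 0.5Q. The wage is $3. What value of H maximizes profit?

H* = 4

Marginal revenue from the inverse demand is MR = 14 − Q.
The marginal product is MP_H = 3·H^(-1/2).
A monopolist hires until marginal revenue product equals the wage: MR·MP_H = w.
At H, Q = 6·√H. Substituting and solving: (14 − 6·√H)·3·H^(-1/2) = 3 gives H = 4.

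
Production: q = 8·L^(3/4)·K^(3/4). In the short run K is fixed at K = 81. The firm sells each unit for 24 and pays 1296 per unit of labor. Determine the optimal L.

With K = 81, MP_L = (3/4)·8·L^(-1/4)·81^(3/4) = 162·L^(-1/4).
Profit maximization for a price taker requires P·MP_L = w: 24·162·L^(-1/4) = 1296.
So L^(-1/4) = 1/3, which gives L = 81.

L* = 81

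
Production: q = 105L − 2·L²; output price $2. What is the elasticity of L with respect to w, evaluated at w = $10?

ε = -0.05

From P·MP_L = w with MP_L = 105 − 4L, labor demand is L(w) = (105 − w/2)/4.
dL/dw = −1/(8) = -0.125.
At w = 10, L = 25, so ε = (dL/dw)·(w/L) = (-0.125)·(10/25) = -0.05.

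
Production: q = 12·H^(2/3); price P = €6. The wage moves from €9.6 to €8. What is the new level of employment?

H* = 216

From P·MP_H = w with MP_H = 8·H^(-1/3), the labor demand is H(w) = (48/w)^(3).
At w = 9.6: H = 125. At w = 8: H = 216.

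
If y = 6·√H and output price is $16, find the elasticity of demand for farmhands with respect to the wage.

ε = -2

MP_H = (1/2)·6·H^(-1/2), so P·MP_H = w gives 48·H^(-1/2) = w.
Solving, H(w) = (48/w)^(2). This is a constant-elasticity form: H ∝ w^(−2), so ε = −2.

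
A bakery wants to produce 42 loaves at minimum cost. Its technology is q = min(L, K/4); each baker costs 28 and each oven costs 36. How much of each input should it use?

With a fixed-proportions technology, the cost-minimizing bundle uses no slack in either input: L = K/4 = q.
So L = 42 and K = 4·42 = 168.

L* = 42, K* = 168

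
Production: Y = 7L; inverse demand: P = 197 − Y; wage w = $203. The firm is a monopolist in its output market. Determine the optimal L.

Marginal revenue from the inverse demand is MR = 197 − 2Y.
The marginal product is MP_L = 7.
A monopolist hires until marginal revenue product equals the wage: MR·MP_L = w.
(197 − 14L)·7 = 203, so L = 12.

L* = 12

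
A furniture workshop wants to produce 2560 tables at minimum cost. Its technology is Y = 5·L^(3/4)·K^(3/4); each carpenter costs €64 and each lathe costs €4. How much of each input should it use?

Cost minimization requires the marginal rate of technical substitution to equal the input-price ratio: MP_L/MP_K = w/r.
Here MP_L/MP_K = (3/4)·(K/L)/(3/4) = (K/L). Setting this equal to 64/4 = 16 gives K = 16L.
Substituting into Y = 2560: 5·L^(3/4)·(16L)^(3/4) = 2560.
Solving, L = 16 and K = 256.

L* = 16, K* = 256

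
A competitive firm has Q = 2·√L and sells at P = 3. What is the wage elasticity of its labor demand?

ε = -2

MP_L = (1/2)·2·L^(-1/2), so P·MP_L = w gives 3·L^(-1/2) = w.
Solving, L(w) = (3/w)^(2). This is a constant-elasticity form: L ∝ w^(−2), so ε = −2.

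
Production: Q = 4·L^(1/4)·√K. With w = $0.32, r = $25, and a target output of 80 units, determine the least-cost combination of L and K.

Cost minimization requires the marginal rate of technical substitution to equal the input-price ratio: MP_L/MP_K = w/r.
Here MP_L/MP_K = (1/4)·(K/L)/(1/2) = 0.5·(K/L). Setting this equal to 0.32/25 = 0.0128 gives K = 0.0256L.
Substituting into Q = 80: 4·L^(1/4)·(0.0256L)^(1/2) = 80.
Solving, L = 625 and K = 16.

L* = 625, K* = 16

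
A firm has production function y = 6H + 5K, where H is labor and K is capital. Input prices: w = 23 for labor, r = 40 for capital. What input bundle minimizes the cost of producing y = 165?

H* = 27.5, K* = 0

The inputs are perfect substitutes, so the firm uses whichever has the lower cost per unit of output.
Cost per unit of output via H is w/6 = 23/6; via K it is r/5 = 8. H is cheaper.
Producing y = 165 with H alone: H = 27.5, K = 0.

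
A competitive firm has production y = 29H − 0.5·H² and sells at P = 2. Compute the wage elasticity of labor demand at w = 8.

ε = -0.16

From P·MP_H = w with MP_H = 29 − H, labor demand is H(w) = 29 − w/2.
dH/dw = −1/(2) = -0.5.
At w = 8, H = 25, so ε = (dH/dw)·(w/H) = (-0.5)·(8/25) = -0.16.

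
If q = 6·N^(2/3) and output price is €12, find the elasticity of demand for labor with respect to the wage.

ε = -3

MP_N = (2/3)·6·N^(-1/3), so P·MP_N = w gives 48·N^(-1/3) = w.
Solving, N(w) = (48/w)^(3). This is a constant-elasticity form: N ∝ w^(−3), so ε = −3.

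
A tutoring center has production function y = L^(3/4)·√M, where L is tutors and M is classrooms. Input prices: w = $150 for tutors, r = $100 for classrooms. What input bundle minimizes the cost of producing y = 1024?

Cost minimization requires the marginal rate of technical substitution to equal the input-price ratio: MP_L/MP_M = w/r.
Here MP_L/MP_M = (3/4)·(M/L)/(1/2) = 1.5·(M/L). Setting this equal to 150/100 = 1.5 gives M = L.
Substituting into y = 1024: L^(3/4)·(L)^(1/2) = 1024.
Solving, L = 256 and M = 256.

L* = 256, M* = 256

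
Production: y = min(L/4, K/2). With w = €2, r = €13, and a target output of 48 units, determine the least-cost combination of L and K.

L* = 192, K* = 96

With a fixed-proportions technology, the cost-minimizing bundle uses no slack in either input: L/4 = K/2 = y.
So L = 4·48 = 192 and K = 2·48 = 96.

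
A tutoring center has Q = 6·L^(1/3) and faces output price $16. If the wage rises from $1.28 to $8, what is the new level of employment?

From P·MP_L = w with MP_L = 2·L^(-2/3), the labor demand is L(w) = (32/w)^(3/2).
At w = 1.28: L = 125. At w = 8: L = 8.

L* = 8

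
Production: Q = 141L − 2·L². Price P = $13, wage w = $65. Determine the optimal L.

The marginal product of L is MP_L = 141 − 4L.
A price-taking firm hires until the value of the marginal product equals the wage: P·MP_L = w, so 13·(141 − 4L) = 65.
Then 141 − 4L = 5, giving L = 34.

L* = 34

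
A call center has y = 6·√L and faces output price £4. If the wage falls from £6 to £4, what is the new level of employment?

From P·MP_L = w with MP_L = 3·L^(-1/2), the labor demand is L(w) = (12/w)^(2).
At w = 6: L = 4. At w = 4: L = 9.

L* = 9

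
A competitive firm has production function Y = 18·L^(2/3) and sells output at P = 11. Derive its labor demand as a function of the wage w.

MP_L = (2/3)·18·L^(-1/3) = 12·L^(-1/3).
Setting P·MP_L = w: 132·L^(-1/3) = w.
Solving for L: L^(-1/3) = w/132, so L = (132/w)^(3).

L(w) = 2299968/w³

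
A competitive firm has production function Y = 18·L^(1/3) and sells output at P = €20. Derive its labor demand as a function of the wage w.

L(w) = (120/w)^(3/2)

MP_L = (1/3)·18·L^(-2/3) = 6·L^(-2/3).
Setting P·MP_L = w: 120·L^(-2/3) = w.
Solving for L: L^(-2/3) = w/120, so L = (120/w)^(3/2).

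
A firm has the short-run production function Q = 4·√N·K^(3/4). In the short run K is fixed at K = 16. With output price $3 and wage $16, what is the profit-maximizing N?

N* = 9

With K = 16, MP_N = (1/2)·4·N^(-1/2)·16^(3/4) = 16·N^(-1/2).
Profit maximization for a price taker requires P·MP_N = w: 3·16·N^(-1/2) = 16.
So N^(-1/2) = 1/3, which gives N = 9.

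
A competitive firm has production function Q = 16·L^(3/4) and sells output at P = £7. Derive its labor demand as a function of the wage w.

MP_L = (3/4)·16·L^(-1/4) = 12·L^(-1/4).
Setting P·MP_L = w: 84·L^(-1/4) = w.
Solving for L: L^(-1/4) = w/84, so L = (84/w)^(4).

L(w) = (84/w)^(4)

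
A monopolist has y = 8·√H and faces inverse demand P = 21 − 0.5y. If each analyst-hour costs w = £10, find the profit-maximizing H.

Marginal revenue from the inverse demand is MR = 21 − y.
The marginal product is MP_H = 4·H^(-1/2).
A monopolist hires until marginal revenue product equals the wage: MR·MP_H = w.
At H, y = 8·√H. Substituting and solving: (21 − 8·√H)·4·H^(-1/2) = 10 gives H = 4.

H* = 4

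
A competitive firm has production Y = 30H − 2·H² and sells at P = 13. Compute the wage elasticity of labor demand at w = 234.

ε = -1.5

From P·MP_H = w with MP_H = 30 − 4H, labor demand is H(w) = (30 − w/13)/4.
dH/dw = −1/(52) = -1/52.
At w = 234, H = 3, so ε = (dH/dw)·(w/H) = (-1/52)·(234/3) = -1.5.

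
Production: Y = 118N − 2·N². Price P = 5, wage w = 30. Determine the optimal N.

N* = 28

The marginal product of N is MP_N = 118 − 4N.
A price-taking firm hires until the value of the marginal product equals the wage: P·MP_N = w, so 5·(118 − 4N) = 30.
Then 118 − 4N = 6, giving N = 28.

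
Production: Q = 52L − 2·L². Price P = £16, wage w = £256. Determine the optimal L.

The marginal product of L is MP_L = 52 − 4L.
A price-taking firm hires until the value of the marginal product equals the wage: P·MP_L = w, so 16·(52 − 4L) = 256.
Then 52 − 4L = 16, giving L = 9.

L* = 9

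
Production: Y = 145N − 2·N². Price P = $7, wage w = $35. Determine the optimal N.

N* = 35

The marginal product of N is MP_N = 145 − 4N.
A price-taking firm hires until the value of the marginal product equals the wage: P·MP_N = w, so 7·(145 − 4N) = 35.
Then 145 − 4N = 5, giving N = 35.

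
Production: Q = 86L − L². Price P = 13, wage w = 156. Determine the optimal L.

The marginal product of L is MP_L = 86 − 2L.
A price-taking firm hires until the value of the marginal product equals the wage: P·MP_L = w, so 13·(86 − 2L) = 156.
Then 86 − 2L = 12, giving L = 37.

L* = 37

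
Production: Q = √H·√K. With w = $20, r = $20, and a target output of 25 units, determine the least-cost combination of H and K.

Cost minimization requires the marginal rate of technical substitution to equal the input-price ratio: MP_H/MP_K = w/r.
Here MP_H/MP_K = (1/2)·(K/H)/(1/2) = (K/H). Setting this equal to 20/20 = 1 gives K = H.
Substituting into Q = 25: H^(1/2)·(H)^(1/2) = 25.
Solving, H = 25 and K = 25.

H* = 25, K* = 25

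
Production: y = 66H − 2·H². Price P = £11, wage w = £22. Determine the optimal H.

H* = 16

The marginal product of H is MP_H = 66 − 4H.
A price-taking firm hires until the value of the marginal product equals the wage: P·MP_H = w, so 11·(66 − 4H) = 22.
Then 66 − 4H = 2, giving H = 16.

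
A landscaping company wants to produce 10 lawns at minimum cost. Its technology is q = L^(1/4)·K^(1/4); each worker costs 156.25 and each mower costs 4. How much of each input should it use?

L* = 16, K* = 625

Cost minimization requires the marginal rate of technical substitution to equal the input-price ratio: MP_L/MP_K = w/r.
Here MP_L/MP_K = (1/4)·(K/L)/(1/4) = (K/L). Setting this equal to 156.25/4 = 39.0625 gives K = 39.0625L.
Substituting into q = 10: L^(1/4)·(39.0625L)^(1/4) = 10.
Solving, L = 16 and K = 625.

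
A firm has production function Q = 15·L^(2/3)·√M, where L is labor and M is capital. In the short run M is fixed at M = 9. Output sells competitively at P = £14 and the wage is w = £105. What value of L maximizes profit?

L* = 64

With M = 9, MP_L = (2/3)·15·L^(-1/3)·9^(1/2) = 30·L^(-1/3).
Profit maximization for a price taker requires P·MP_L = w: 14·30·L^(-1/3) = 105.
So L^(-1/3) = 0.25, which gives L = 64.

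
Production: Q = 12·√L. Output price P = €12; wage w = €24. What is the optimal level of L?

L* = 9

MP_L = (1/2)·12·L^(-1/2) = 6·L^(-1/2).
Profit maximization for a price taker requires P·MP_L = w: 12·6·L^(-1/2) = 24.
So L^(-1/2) = 1/3, which gives L = 9.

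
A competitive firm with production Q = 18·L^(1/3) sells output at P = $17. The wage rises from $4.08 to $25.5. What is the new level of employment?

L* = 8

From P·MP_L = w with MP_L = 6·L^(-2/3), the labor demand is L(w) = (102/w)^(3/2).
At w = 4.08: L = 125. At w = 25.5: L = 8.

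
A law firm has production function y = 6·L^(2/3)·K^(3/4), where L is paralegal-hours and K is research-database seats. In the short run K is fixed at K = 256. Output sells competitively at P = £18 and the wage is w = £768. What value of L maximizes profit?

With K = 256, MP_L = (2/3)·6·L^(-1/3)·256^(3/4) = 256·L^(-1/3).
Profit maximization for a price taker requires P·MP_L = w: 18·256·L^(-1/3) = 768.
So L^(-1/3) = 1/6, which gives L = 216.

L* = 216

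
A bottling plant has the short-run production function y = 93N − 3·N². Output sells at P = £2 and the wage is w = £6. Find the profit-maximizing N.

N* = 15

The marginal product of N is MP_N = 93 − 6N.
A price-taking firm hires until the value of the marginal product equals the wage: P·MP_N = w, so 2·(93 − 6N) = 6.
Then 93 − 6N = 3, giving N = 15.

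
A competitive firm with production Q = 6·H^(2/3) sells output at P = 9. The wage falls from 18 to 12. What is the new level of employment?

From P·MP_H = w with MP_H = 4·H^(-1/3), the labor demand is H(w) = (36/w)^(3).
At w = 18: H = 8. At w = 12: H = 27.

H* = 27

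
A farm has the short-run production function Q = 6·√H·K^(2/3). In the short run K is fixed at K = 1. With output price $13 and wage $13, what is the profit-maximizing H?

With K = 1, MP_H = (1/2)·6·H^(-1/2)·1^(2/3) = 3·H^(-1/2).
Profit maximization for a price taker requires P·MP_H = w: 13·3·H^(-1/2) = 13.
So H^(-1/2) = 1/3, which gives H = 9.

H* = 9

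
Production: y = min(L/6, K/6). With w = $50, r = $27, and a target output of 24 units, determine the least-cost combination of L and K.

With a fixed-proportions technology, the cost-minimizing bundle uses no slack in either input: L/6 = K/6 = y.
So L = 6·24 = 144 and K = 6·24 = 144.

L* = 144, K* = 144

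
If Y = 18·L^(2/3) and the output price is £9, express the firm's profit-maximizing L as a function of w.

MP_L = (2/3)·18·L^(-1/3) = 12·L^(-1/3).
Setting P·MP_L = w: 108·L^(-1/3) = w.
Solving for L: L^(-1/3) = w/108, so L = (108/w)^(3).

L(w) = 1259712/w³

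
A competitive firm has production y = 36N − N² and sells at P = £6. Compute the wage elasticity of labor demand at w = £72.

From P·MP_N = w with MP_N = 36 − 2N, labor demand is N(w) = (36 − w/6)/2.
dN/dw = −1/(12) = -1/12.
At w = 72, N = 12, so ε = (dN/dw)·(w/N) = (-1/12)·(72/12) = -0.5.

ε = -0.5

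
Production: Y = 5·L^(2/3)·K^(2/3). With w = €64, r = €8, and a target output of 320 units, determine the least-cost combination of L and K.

Cost minimization requires the marginal rate of technical substitution to equal the input-price ratio: MP_L/MP_K = w/r.
Here MP_L/MP_K = (2/3)·(K/L)/(2/3) = (K/L). Setting this equal to 64/8 = 8 gives K = 8L.
Substituting into Y = 320: 5·L^(2/3)·(8L)^(2/3) = 320.
Solving, L = 8 and K = 64.

L* = 8, K* = 64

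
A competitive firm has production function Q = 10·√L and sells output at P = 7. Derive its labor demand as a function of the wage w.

L(w) = 1225/w²

MP_L = (1/2)·10·L^(-1/2) = 5·L^(-1/2).
Setting P·MP_L = w: 35·L^(-1/2) = w.
Solving for L: L^(-1/2) = w/35, so L = (35/w)^(2).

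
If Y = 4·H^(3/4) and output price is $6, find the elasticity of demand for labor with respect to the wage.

MP_H = (3/4)·4·H^(-1/4), so P·MP_H = w gives 18·H^(-1/4) = w.
Solving, H(w) = (18/w)^(4). This is a constant-elasticity form: H ∝ w^(−4), so ε = −4.

ε = -4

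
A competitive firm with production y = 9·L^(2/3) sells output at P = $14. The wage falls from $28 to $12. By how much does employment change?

ΔL = 316

From P·MP_L = w with MP_L = 6·L^(-1/3), the labor demand is L(w) = (84/w)^(3).
At w = 28: L = 27. At w = 12: L = 343.
ΔL = 343 − 27 = 316.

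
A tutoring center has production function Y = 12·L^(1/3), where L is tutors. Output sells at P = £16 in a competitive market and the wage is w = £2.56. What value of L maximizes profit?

MP_L = (1/3)·12·L^(-2/3) = 4·L^(-2/3).
Profit maximization for a price taker requires P·MP_L = w: 16·4·L^(-2/3) = 2.56.
So L^(-2/3) = 0.04, which gives L = 125.

L* = 125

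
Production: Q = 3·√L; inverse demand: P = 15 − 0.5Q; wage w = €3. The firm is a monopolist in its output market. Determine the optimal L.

L* = 9

Marginal revenue from the inverse demand is MR = 15 − Q.
The marginal product is MP_L = 1.5·L^(-1/2).
A monopolist hires until marginal revenue product equals the wage: MR·MP_L = w.
At L, Q = 3·√L. Substituting and solving: (15 − 3·√L)·1.5·L^(-1/2) = 3 gives L = 9.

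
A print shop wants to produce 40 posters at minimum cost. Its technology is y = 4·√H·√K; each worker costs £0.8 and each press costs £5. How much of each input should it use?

H* = 25, K* = 4

Cost minimization requires the marginal rate of technical substitution to equal the input-price ratio: MP_H/MP_K = w/r.
Here MP_H/MP_K = (1/2)·(K/H)/(1/2) = (K/H). Setting this equal to 0.8/5 = 0.16 gives K = 0.16H.
Substituting into y = 40: 4·H^(1/2)·(0.16H)^(1/2) = 40.
Solving, H = 25 and K = 4.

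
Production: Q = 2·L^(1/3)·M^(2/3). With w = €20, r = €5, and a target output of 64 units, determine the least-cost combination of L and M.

Cost minimization requires the marginal rate of technical substitution to equal the input-price ratio: MP_L/MP_M = w/r.
Here MP_L/MP_M = (1/3)·(M/L)/(2/3) = 0.5·(M/L). Setting this equal to 20/5 = 4 gives M = 8L.
Substituting into Q = 64: 2·L^(1/3)·(8L)^(2/3) = 64.
Solving, L = 8 and M = 64.

L* = 8, M* = 64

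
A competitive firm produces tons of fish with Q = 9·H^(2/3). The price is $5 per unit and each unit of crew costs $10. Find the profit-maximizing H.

H* = 27

MP_H = (2/3)·9·H^(-1/3) = 6·H^(-1/3).
Profit maximization for a price taker requires P·MP_H = w: 5·6·H^(-1/3) = 10.
So H^(-1/3) = 1/3, which gives H = 27.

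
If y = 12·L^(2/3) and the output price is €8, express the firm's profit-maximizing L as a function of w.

L(w) = 262144/w³

MP_L = (2/3)·12·L^(-1/3) = 8·L^(-1/3).
Setting P·MP_L = w: 64·L^(-1/3) = w.
Solving for L: L^(-1/3) = w/64, so L = (64/w)^(3).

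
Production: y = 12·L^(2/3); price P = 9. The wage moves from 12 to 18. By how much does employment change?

From P·MP_L = w with MP_L = 8·L^(-1/3), the labor demand is L(w) = (72/w)^(3).
At w = 12: L = 216. At w = 18: L = 64.
ΔL = 64 − 216 = -152.

ΔL = -152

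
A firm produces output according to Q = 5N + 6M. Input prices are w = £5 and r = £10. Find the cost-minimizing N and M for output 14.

N* = 2.8, M* = 0

The inputs are perfect substitutes, so the firm uses whichever has the lower cost per unit of output.
Cost per unit of output via N is w/5 = 1; via M it is r/6 = 5/3. N is cheaper.
Producing Q = 14 with N alone: N = 2.8, M = 0.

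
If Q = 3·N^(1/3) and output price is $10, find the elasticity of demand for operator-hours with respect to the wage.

ε = -1.5

MP_N = (1/3)·3·N^(-2/3), so P·MP_N = w gives 10·N^(-2/3) = w.
Solving, N(w) = (10/w)^(3/2). This is a constant-elasticity form: N ∝ w^(−3/2), so ε = −3/2.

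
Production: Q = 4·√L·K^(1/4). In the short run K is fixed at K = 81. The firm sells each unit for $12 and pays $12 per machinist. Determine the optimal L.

L* = 36

With K = 81, MP_L = (1/2)·4·L^(-1/2)·81^(1/4) = 6·L^(-1/2).
Profit maximization for a price taker requires P·MP_L = w: 12·6·L^(-1/2) = 12.
So L^(-1/2) = 1/6, which gives L = 36.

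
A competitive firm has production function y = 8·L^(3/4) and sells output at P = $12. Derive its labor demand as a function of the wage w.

MP_L = (3/4)·8·L^(-1/4) = 6·L^(-1/4).
Setting P·MP_L = w: 72·L^(-1/4) = w.
Solving for L: L^(-1/4) = w/72, so L = (72/w)^(4).

L(w) = (72/w)^(4)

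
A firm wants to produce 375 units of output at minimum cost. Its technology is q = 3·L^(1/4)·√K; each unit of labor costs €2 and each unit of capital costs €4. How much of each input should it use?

Cost minimization requires the marginal rate of technical substitution to equal the input-price ratio: MP_L/MP_K = w/r.
Here MP_L/MP_K = (1/4)·(K/L)/(1/2) = 0.5·(K/L). Setting this equal to 2/4 = 0.5 gives K = L.
Substituting into q = 375: 3·L^(1/4)·(L)^(1/2) = 375.
Solving, L = 625 and K = 625.

L* = 625, K* = 625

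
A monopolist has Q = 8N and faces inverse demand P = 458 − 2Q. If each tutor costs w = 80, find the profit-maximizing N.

Marginal revenue from the inverse demand is MR = 458 − 4Q.
The marginal product is MP_N = 8.
A monopolist hires until marginal revenue product equals the wage: MR·MP_N = w.
(458 − 32N)·8 = 80, so N = 14.

N* = 14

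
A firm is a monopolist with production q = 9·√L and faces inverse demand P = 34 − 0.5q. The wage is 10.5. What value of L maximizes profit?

L* = 9

Marginal revenue from the inverse demand is MR = 34 − q.
The marginal product is MP_L = 4.5·L^(-1/2).
A monopolist hires until marginal revenue product equals the wage: MR·MP_L = w.
At L, q = 9·√L. Substituting and solving: (34 − 9·√L)·4.5·L^(-1/2) = 10.5 gives L = 9.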